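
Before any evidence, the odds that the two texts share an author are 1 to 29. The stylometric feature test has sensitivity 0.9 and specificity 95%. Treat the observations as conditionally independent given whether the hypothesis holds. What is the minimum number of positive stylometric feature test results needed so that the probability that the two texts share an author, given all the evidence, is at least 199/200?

Prior odds = 1/29.
False-positive rate = 1 − 0.95 = 0.05; likelihood ratio of a positive = 0.9/0.05 = 18.
Target posterior odds = 0.995/0.005 = 199.
Need (1/29) × 18ⁿ ≥ 199, i.e. 18ⁿ ≥ 5771.
18² = 324 falls short of 5771 but 18³ = 5832 reaches it, so n = 3.

3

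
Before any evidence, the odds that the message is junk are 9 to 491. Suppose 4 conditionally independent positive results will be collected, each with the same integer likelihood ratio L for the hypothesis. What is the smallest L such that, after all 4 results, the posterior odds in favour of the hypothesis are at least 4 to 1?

4

Prior odds = 9/491.
Target odds = 4.
Need L⁴ ≥ 4 ÷ (9/491) = 1964/9.
3⁴ = 81 < 1964/9 ≤ 256 = 4⁴, so L = 4.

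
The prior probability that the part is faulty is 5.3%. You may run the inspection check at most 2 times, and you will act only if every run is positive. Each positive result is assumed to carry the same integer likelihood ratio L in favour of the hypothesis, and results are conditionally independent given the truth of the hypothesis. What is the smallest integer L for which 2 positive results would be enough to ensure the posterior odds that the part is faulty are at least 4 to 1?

9

Prior odds = 0.053/0.947 = 53/947.
Target odds = 4.
Need L² ≥ 4 ÷ (53/947) = 3788/53.
8² = 64 < 3788/53 ≤ 81 = 9², so L = 9.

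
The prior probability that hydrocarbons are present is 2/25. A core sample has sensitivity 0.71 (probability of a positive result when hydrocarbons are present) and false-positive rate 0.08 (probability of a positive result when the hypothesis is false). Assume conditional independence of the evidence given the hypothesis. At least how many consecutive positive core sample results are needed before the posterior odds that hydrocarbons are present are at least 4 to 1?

Prior odds: 0.08 ÷ 0.92 = 2/23.
Likelihood ratio of a positive result = 0.71/0.08 = 8.875.
Target odds = 4.
Require 8.875ⁿ ≥ 4 ÷ (2/23) = 46.
8.875¹ = 8.875 falls short of 46 but 8.875² = 78.765625 reaches it, so n = 2.

2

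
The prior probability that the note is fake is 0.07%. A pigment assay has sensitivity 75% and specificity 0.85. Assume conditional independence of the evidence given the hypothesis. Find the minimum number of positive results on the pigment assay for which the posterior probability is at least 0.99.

8

Prior odds = 0.0007/0.9993 = 7/9993.
False-positive rate = 1 − 0.85 = 0.15; likelihood ratio of a positive = 0.75/0.15 = 5.
Target posterior odds = 0.99/0.01 = 99.
Require 5ⁿ ≥ 99 ÷ (7/9993) = 989307/7.
5⁷ = 78125 falls short of 989307/7 but 5⁸ = 390625 reaches it, so n = 8.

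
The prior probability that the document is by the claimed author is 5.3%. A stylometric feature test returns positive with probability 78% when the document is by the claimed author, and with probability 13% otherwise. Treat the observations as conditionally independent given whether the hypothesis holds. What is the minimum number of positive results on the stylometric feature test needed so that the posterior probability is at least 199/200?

5

Prior odds = 0.053/0.947 = 53/947.
Likelihood ratio of a positive result = 0.78/0.13 = 6.
Target odds: 0.995 ÷ 0.005 = 199.
Require 6ⁿ ≥ 199 ÷ (53/947) = 188453/53.
6⁴ = 1296 falls short of 188453/53 but 6⁵ = 7776 reaches it, so n = 5.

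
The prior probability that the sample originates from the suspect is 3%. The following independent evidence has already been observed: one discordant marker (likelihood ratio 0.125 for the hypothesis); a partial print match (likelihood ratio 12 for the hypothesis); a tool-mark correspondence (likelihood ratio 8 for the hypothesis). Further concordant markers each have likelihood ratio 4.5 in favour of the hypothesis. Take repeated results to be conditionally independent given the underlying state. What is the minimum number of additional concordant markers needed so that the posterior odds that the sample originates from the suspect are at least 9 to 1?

Prior odds = 0.03/0.97 = 3/97.
Combined Bayes factor of the evidence already in hand = 0.125 × 12 × 8 = 12.
Odds after that evidence = (3/97) × 12 = 36/97.
Target odds = 9.
Need 4.5ⁿ ≥ 9 ÷ (36/97) = 24.25.
4.5² = 20.25 falls short of 24.25 but 4.5³ = 91.125 reaches it, so n = 3.

3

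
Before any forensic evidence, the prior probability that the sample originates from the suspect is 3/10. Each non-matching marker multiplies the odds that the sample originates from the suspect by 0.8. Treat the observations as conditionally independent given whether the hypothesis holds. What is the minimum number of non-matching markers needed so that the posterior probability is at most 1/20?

Prior odds = 0.3/0.7 = 3/7.
Likelihood ratio per non-matching marker = 0.8.
Target odds: 0.05 ÷ 0.95 = 1/19.
Need (3/7) × 0.8ⁿ ≤ 1/19, i.e. 0.8ⁿ ≤ 7/57.
0.8⁹ = 262144/1953125 is still above 7/57 but 0.8¹⁰ = 1048576/9765625 is at or below it, so n = 10.

10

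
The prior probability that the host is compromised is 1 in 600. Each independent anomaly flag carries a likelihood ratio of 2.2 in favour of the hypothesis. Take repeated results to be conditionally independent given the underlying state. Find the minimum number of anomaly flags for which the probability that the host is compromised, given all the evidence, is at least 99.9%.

17

Prior odds: (1/600) ÷ (599/600) = 1/599.
Likelihood ratio per anomaly flag = 2.2.
Target posterior odds = 0.999/0.001 = 999.
Need (1/599) × 2.2ⁿ ≥ 999, i.e. 2.2ⁿ ≥ 598401.
2.2¹⁶ ≈301136 falls short of 598401 but 2.2¹⁷ ≈662500 reaches it, so n = 17.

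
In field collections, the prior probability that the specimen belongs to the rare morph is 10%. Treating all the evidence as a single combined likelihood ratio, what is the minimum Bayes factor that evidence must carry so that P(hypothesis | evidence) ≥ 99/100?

Prior odds = 0.1/0.9 = 1/9.
Target odds = 0.99/0.01 = 99.
Required Bayes factor = 99 ÷ (1/9) = 891.

891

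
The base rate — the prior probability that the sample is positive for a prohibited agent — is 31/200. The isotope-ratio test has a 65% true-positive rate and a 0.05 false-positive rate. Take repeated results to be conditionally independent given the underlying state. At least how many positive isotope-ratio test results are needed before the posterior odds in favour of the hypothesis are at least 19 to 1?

2

Prior odds: 0.155 ÷ 0.845 = 31/169.
Likelihood ratio of a positive result = 0.65/0.05 = 13.
Target odds = 19.
Need (31/169) × 13ⁿ ≥ 19, i.e. 13ⁿ ≥ 3211/31.
13¹ = 13 falls short of 3211/31 but 13² = 169 reaches it, so n = 2.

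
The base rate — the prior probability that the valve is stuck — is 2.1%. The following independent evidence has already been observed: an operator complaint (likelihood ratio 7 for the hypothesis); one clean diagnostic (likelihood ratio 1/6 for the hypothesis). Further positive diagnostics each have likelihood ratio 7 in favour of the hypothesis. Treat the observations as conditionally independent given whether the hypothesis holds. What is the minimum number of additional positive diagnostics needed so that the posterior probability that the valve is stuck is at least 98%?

Prior odds = 0.021/0.979 = 21/979.
Combined Bayes factor of the evidence already in hand = 7 × (1/6) = 7/6.
Odds after that evidence = (21/979) × 7/6 = 49/1958.
Target odds = 0.98/0.02 = 49.
Need 7ⁿ ≥ 49 ÷ (49/1958) = 1958.
7³ = 343 falls short of 1958 but 7⁴ = 2401 reaches it, so n = 4.

4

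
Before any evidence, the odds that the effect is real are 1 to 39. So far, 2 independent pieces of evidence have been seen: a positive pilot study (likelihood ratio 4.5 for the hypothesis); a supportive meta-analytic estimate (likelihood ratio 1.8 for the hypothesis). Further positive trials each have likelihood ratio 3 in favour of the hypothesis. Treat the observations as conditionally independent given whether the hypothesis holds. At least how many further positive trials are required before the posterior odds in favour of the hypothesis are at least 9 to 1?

Prior odds = 1/39.
Combined Bayes factor of the evidence already in hand = 4.5 × 1.8 = 8.1.
Odds after that evidence = (1/39) × 8.1 = 27/130.
Target odds = 9.
Need 3ⁿ ≥ 9 ÷ (27/130) = 130/3.
3³ = 27 falls short of 130/3 but 3⁴ = 81 reaches it, so n = 4.

4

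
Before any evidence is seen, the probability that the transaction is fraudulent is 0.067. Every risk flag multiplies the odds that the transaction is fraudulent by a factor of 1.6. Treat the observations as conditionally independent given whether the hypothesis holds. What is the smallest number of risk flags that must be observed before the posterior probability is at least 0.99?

16

Prior odds = 0.067/0.933 = 67/933.
Likelihood ratio per risk flag = 1.6.
Target odds: 0.99 ÷ 0.01 = 99.
Require 1.6ⁿ ≥ 99 ÷ (67/933) = 92367/67.
1.6¹⁵ ≈1152.92 falls short of 92367/67 but 1.6¹⁶ ≈1844.67 reaches it, so n = 16.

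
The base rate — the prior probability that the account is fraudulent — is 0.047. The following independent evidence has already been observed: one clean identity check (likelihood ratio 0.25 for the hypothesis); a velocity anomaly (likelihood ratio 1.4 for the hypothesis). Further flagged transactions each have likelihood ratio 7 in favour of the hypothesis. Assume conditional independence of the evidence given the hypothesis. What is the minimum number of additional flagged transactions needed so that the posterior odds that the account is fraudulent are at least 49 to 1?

Prior odds = 0.047/0.953 = 47/953.
Combined Bayes factor of the evidence already in hand = 0.25 × 1.4 = 0.35.
Odds after that evidence = (47/953) × 0.35 = 329/19060.
Target odds = 49.
Need 7ⁿ ≥ 49 ÷ (329/19060) = 133420/47.
7⁴ = 2401 falls short of 133420/47 but 7⁵ = 16807 reaches it, so n = 5.

5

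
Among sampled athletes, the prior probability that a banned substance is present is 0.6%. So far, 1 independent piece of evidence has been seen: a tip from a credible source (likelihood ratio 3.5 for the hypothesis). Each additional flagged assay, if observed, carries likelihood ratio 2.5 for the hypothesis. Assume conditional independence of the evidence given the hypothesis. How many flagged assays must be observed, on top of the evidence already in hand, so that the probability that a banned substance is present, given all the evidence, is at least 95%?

8

Prior odds = 0.006/0.994 = 3/497.
Bayes factor of the evidence already in hand = 3.5.
Odds after that evidence = (3/497) × 3.5 = 3/142.
Target odds = 0.95/0.05 = 19.
Need 2.5ⁿ ≥ 19 ÷ (3/142) = 2698/3.
2.5⁷ = 610.3515625 falls short of 2698/3 but 2.5⁸ = 390625/256 reaches it, so n = 8.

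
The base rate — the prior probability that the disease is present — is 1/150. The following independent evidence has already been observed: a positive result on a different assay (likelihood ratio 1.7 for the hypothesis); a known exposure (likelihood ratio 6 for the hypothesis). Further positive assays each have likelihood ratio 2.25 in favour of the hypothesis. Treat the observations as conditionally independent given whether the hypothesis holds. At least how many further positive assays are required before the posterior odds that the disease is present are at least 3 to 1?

Prior odds = (1/150)/(149/150) = 1/149.
Combined Bayes factor of the evidence already in hand = 1.7 × 6 = 10.2.
Odds after that evidence = (1/149) × 10.2 = 51/745.
Target odds = 3.
Need 2.25ⁿ ≥ 3 ÷ (51/745) = 745/17.
2.25⁴ = 25.62890625 falls short of 745/17 but 2.25⁵ = 59049/1024 reaches it, so n = 5.

5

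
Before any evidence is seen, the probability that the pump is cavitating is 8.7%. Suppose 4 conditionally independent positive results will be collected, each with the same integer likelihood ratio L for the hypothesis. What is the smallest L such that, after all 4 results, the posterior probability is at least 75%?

3

Prior odds = 0.087/0.913 = 87/913.
Target odds = 0.75/0.25 = 3.
Need L⁴ ≥ 3 ÷ (87/913) = 913/29.
2⁴ = 16 < 913/29 ≤ 81 = 3⁴, so L = 3.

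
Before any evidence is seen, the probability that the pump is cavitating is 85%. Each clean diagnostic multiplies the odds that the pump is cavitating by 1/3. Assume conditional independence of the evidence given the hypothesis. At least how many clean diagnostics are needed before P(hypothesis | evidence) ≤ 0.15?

4

Prior odds = 0.85/0.15 = 17/3.
Likelihood ratio per clean diagnostic = 1/3.
Target posterior odds = 0.15/0.85 = 3/17.
Require (1/3)ⁿ ≤ 3/17 ÷ (17/3) = 9/289.
(1/3)³ = 1/27 is still above 9/289 but (1/3)⁴ = 1/81 is at or below it, so n = 4.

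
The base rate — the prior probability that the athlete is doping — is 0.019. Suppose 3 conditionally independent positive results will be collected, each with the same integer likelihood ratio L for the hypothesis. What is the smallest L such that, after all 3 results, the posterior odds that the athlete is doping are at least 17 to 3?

7

Prior odds = 0.019/0.981 = 19/981.
Target odds = 17/3.
Need L³ ≥ 17/3 ÷ (19/981) = 5559/19.
6³ = 216 < 5559/19 ≤ 343 = 7³, so L = 7.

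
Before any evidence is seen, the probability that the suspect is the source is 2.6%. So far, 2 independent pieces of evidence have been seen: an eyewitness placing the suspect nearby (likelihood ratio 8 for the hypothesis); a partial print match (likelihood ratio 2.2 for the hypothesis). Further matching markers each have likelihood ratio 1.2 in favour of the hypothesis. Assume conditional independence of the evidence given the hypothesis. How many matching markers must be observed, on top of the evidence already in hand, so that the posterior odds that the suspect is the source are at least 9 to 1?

Prior odds = 0.026/0.974 = 13/487.
Combined Bayes factor of the evidence already in hand = 8 × 2.2 = 17.6.
Odds after that evidence = (13/487) × 17.6 = 1144/2435.
Target odds = 9.
Need 1.2ⁿ ≥ 9 ÷ (1144/2435) = 21915/1144.
1.2¹⁶ ≈18.4884 falls short of 21915/1144 but 1.2¹⁷ ≈22.1861 reaches it, so n = 17.

17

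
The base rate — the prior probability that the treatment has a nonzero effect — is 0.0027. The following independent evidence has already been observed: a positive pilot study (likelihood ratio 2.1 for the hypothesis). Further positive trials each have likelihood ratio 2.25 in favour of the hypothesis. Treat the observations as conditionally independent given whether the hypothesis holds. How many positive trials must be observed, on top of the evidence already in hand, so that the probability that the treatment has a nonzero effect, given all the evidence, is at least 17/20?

Prior odds = 0.0027/0.9973 = 27/9973.
Bayes factor of the evidence already in hand = 2.1.
Odds after that evidence = (27/9973) × 2.1 = 567/99730.
Target odds = 0.85/0.15 = 17/3.
Need 2.25ⁿ ≥ 17/3 ÷ (567/99730) = 1695410/1701.
2.25⁸ = 43046721/65536 falls short of 1695410/1701 but 2.25⁹ = 387420489/262144 reaches it, so n = 9.

9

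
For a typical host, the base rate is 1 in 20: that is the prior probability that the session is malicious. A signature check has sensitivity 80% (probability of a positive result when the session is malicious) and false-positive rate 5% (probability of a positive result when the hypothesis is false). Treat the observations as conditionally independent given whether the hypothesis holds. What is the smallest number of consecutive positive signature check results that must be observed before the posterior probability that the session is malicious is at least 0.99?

3

Prior odds = 0.05/0.95 = 1/19.
Likelihood ratio of a positive result = 0.8/0.05 = 16.
Target posterior odds = 0.99/0.01 = 99.
Need (1/19) × 16ⁿ ≥ 99, i.e. 16ⁿ ≥ 1881.
16² = 256 falls short of 1881 but 16³ = 4096 reaches it, so n = 3.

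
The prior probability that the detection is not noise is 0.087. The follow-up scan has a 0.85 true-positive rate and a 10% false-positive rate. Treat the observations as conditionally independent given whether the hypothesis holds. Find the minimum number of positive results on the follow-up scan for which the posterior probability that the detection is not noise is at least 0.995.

Prior odds: 0.087 ÷ 0.913 = 87/913.
Likelihood ratio of a positive result = 0.85/0.1 = 8.5.
Target posterior odds = 0.995/0.005 = 199.
Need (87/913) × 8.5ⁿ ≥ 199, i.e. 8.5ⁿ ≥ 181687/87.
8.5³ = 614.125 falls short of 181687/87 but 8.5⁴ = 5220.0625 reaches it, so n = 4.

4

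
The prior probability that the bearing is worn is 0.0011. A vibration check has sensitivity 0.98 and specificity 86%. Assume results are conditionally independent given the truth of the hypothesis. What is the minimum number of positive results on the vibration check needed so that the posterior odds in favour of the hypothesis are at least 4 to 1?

Prior odds = 0.0011/0.9989 = 11/9989.
False-positive rate = 1 − 0.86 = 0.14; likelihood ratio of a positive = 0.98/0.14 = 7.
Target odds = 4.
Need (11/9989) × 7ⁿ ≥ 4, i.e. 7ⁿ ≥ 39956/11.
7⁴ = 2401 falls short of 39956/11 but 7⁵ = 16807 reaches it, so n = 5.

5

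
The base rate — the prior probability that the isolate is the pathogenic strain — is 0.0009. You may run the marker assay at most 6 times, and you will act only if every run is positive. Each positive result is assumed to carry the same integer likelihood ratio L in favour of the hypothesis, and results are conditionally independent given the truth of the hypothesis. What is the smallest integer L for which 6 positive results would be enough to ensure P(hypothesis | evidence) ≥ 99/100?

Prior odds = 0.0009/0.9991 = 9/9991.
Target odds = 0.99/0.01 = 99.
Need L⁶ ≥ 99 ÷ (9/9991) = 109901.
6⁶ = 46656 < 109901 ≤ 117649 = 7⁶, so L = 7.

7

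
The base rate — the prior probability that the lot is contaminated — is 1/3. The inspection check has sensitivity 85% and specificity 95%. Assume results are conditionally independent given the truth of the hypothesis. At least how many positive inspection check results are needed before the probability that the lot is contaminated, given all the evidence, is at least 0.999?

Prior odds: (1/3) ÷ (2/3) = 0.5.
False-positive rate = 1 − 0.95 = 0.05; likelihood ratio of a positive = 0.85/0.05 = 17.
Target odds: 0.999 ÷ 0.001 = 999.
Require 17ⁿ ≥ 999 ÷ 0.5 = 1998.
17² = 289 falls short of 1998 but 17³ = 4913 reaches it, so n = 3.

3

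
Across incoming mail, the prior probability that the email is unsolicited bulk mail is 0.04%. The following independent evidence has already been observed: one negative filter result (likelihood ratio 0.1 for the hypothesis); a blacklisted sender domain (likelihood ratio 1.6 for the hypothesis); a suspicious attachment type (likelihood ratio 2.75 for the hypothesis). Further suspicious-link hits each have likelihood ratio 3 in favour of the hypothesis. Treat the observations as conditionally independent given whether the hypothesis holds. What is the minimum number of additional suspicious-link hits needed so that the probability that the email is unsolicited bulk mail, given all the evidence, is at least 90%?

10

Prior odds = 0.0004/0.9996 = 1/2499.
Combined Bayes factor of the evidence already in hand = 0.1 × 1.6 × 2.75 = 0.44.
Odds after that evidence = (1/2499) × 0.44 = 11/62475.
Target odds = 0.9/0.1 = 9.
Need 3ⁿ ≥ 9 ÷ (11/62475) = 562275/11.
3⁹ = 19683 falls short of 562275/11 but 3¹⁰ = 59049 reaches it, so n = 10.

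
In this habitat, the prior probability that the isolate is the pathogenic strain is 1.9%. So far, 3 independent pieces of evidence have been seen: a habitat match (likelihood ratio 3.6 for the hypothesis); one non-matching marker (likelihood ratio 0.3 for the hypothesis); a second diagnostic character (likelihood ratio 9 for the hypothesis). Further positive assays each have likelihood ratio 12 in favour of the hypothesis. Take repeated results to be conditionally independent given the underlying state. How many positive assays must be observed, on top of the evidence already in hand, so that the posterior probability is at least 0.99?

Prior odds = 0.019/0.981 = 19/981.
Combined Bayes factor of the evidence already in hand = 3.6 × 0.3 × 9 = 9.72.
Odds after that evidence = (19/981) × 9.72 = 513/2725.
Target odds = 0.99/0.01 = 99.
Need 12ⁿ ≥ 99 ÷ (513/2725) = 29975/57.
12² = 144 falls short of 29975/57 but 12³ = 1728 reaches it, so n = 3.

3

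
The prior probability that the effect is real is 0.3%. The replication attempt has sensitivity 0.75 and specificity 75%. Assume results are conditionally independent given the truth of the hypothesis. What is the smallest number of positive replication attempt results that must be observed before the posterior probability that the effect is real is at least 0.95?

8

Prior odds: 0.003 ÷ 0.997 = 3/997.
False-positive rate = 1 − 0.75 = 0.25; likelihood ratio of a positive = 0.75/0.25 = 3.
Target posterior odds = 0.95/0.05 = 19.
Require 3ⁿ ≥ 19 ÷ (3/997) = 18943/3.
3⁷ = 2187 falls short of 18943/3 but 3⁸ = 6561 reaches it, so n = 8.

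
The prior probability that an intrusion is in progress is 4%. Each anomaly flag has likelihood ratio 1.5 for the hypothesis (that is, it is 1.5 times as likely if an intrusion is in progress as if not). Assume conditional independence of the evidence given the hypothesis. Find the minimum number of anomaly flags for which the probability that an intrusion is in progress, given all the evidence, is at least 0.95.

Prior odds = 0.04/0.96 = 1/24.
Likelihood ratio per anomaly flag = 1.5.
Target odds: 0.95 ÷ 0.05 = 19.
Need (1/24) × 1.5ⁿ ≥ 19, i.e. 1.5ⁿ ≥ 456.
1.5¹⁵ = 14348907/32768 falls short of 456 but 1.5¹⁶ = 43046721/65536 reaches it, so n = 16.

16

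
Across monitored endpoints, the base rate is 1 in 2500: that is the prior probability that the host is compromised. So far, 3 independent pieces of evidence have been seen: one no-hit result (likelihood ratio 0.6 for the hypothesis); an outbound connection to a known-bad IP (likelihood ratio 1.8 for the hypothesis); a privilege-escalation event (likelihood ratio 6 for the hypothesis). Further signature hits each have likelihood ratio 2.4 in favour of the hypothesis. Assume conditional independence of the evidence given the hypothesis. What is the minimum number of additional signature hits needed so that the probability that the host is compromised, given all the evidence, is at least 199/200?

13

Prior odds = 0.0004/0.9996 = 1/2499.
Combined Bayes factor of the evidence already in hand = 0.6 × 1.8 × 6 = 6.48.
Odds after that evidence = (1/2499) × 6.48 = 54/20825.
Target odds = 0.995/0.005 = 199.
Need 2.4ⁿ ≥ 199 ÷ (54/20825) = 4144175/54.
2.4¹² ≈36520.3 falls short of 4144175/54 but 2.4¹³ ≈87648.8 reaches it, so n = 13.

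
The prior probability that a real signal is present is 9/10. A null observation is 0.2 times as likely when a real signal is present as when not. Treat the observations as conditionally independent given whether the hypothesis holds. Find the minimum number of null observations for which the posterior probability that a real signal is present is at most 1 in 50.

Prior odds: 0.9 ÷ 0.1 = 9.
Likelihood ratio per null observation = 0.2.
Target odds: 0.02 ÷ 0.98 = 1/49.
Need 9 × 0.2ⁿ ≤ 1/49, i.e. 0.2ⁿ ≤ 1/441.
0.2³ = 0.008 is still above 1/441 but 0.2⁴ = 0.0016 is at or below it, so n = 4.

4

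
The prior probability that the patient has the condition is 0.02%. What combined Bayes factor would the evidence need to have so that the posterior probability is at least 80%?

19996

Prior odds = 0.0002/0.9998 = 1/4999.
Target odds = 0.8/0.2 = 4.
Required Bayes factor = 4 ÷ (1/4999) = 19996.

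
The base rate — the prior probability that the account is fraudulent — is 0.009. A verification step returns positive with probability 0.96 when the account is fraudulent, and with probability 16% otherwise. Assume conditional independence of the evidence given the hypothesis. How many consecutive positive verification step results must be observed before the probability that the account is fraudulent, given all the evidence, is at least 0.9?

Prior odds: 0.009 ÷ 0.991 = 9/991.
Likelihood ratio of a positive result = 0.96/0.16 = 6.
Target odds: 0.9 ÷ 0.1 = 9.
Require 6ⁿ ≥ 9 ÷ (9/991) = 991.
6³ = 216 falls short of 991 but 6⁴ = 1296 reaches it, so n = 4.

4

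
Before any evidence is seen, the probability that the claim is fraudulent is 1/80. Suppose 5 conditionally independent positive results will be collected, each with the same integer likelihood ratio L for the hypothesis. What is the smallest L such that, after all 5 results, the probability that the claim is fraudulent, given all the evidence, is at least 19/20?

Prior odds = 0.0125/0.9875 = 1/79.
Target odds = 0.95/0.05 = 19.
Need L⁵ ≥ 19 ÷ (1/79) = 1501.
4⁵ = 1024 < 1501 ≤ 3125 = 5⁵, so L = 5.

5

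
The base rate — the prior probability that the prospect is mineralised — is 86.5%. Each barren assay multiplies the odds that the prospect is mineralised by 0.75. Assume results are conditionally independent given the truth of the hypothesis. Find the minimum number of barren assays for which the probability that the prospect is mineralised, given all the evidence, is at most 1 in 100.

Prior odds: 0.865 ÷ 0.135 = 173/27.
Likelihood ratio per barren assay = 0.75.
Target odds: 0.01 ÷ 0.99 = 1/99.
Need (173/27) × 0.75ⁿ ≤ 1/99, i.e. 0.75ⁿ ≤ 3/1903.
0.75²² ≈0.00178381 is still above 3/1903 but 0.75²³ ≈0.00133786 is at or below it, so n = 23.

23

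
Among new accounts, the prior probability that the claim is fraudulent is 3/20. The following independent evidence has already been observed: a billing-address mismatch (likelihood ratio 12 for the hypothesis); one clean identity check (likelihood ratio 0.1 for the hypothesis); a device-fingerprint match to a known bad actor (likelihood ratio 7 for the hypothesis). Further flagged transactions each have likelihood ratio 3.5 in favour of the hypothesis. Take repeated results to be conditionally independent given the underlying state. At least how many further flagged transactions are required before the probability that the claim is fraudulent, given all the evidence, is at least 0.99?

4

Prior odds = 0.15/0.85 = 3/17.
Combined Bayes factor of the evidence already in hand = 12 × 0.1 × 7 = 8.4.
Odds after that evidence = (3/17) × 8.4 = 126/85.
Target odds = 0.99/0.01 = 99.
Need 3.5ⁿ ≥ 99 ÷ (126/85) = 935/14.
3.5³ = 42.875 falls short of 935/14 but 3.5⁴ = 150.0625 reaches it, so n = 4.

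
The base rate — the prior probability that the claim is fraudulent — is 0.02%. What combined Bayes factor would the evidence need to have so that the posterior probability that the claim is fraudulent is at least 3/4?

14997

Prior odds = 0.0002/0.9998 = 1/4999.
Target odds = 0.75/0.25 = 3.
Required Bayes factor = 3 ÷ (1/4999) = 14997.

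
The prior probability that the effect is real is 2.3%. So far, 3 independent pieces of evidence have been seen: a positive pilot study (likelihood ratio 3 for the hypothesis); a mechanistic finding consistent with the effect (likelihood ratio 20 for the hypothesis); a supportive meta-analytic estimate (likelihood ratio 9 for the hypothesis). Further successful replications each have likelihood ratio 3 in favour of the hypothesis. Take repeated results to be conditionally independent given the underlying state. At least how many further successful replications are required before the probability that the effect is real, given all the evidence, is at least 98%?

Prior odds = 0.023/0.977 = 23/977.
Combined Bayes factor of the evidence already in hand = 3 × 20 × 9 = 540.
Odds after that evidence = (23/977) × 540 = 12420/977.
Target odds = 0.98/0.02 = 49.
Need 3ⁿ ≥ 49 ÷ (12420/977) = 47873/12420.
3¹ = 3 falls short of 47873/12420 but 3² = 9 reaches it, so n = 2.

2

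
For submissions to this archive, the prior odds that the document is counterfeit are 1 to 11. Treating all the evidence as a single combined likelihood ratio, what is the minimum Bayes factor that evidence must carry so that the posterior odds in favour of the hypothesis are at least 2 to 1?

22

Prior odds = 1/11.
Target odds = 2.
Required Bayes factor = 2 ÷ (1/11) = 22.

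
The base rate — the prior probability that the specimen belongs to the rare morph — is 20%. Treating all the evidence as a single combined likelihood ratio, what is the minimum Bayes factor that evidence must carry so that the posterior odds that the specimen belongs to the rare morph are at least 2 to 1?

Prior odds = 0.2/0.8 = 0.25.
Target odds = 2.
Required Bayes factor = 2 ÷ 0.25 = 8.

8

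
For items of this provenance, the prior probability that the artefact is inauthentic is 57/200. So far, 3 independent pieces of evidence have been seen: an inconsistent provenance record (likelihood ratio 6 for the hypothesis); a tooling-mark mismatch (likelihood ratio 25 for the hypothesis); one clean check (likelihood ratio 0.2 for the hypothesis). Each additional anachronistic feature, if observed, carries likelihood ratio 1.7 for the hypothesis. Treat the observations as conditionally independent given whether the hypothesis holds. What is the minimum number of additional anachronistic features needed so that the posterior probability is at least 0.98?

3

Prior odds = 0.285/0.715 = 57/143.
Combined Bayes factor of the evidence already in hand = 6 × 25 × 0.2 = 30.
Odds after that evidence = (57/143) × 30 = 1710/143.
Target odds = 0.98/0.02 = 49.
Need 1.7ⁿ ≥ 49 ÷ (1710/143) = 7007/1710.
1.7² = 2.89 falls short of 7007/1710 but 1.7³ = 4.913 reaches it, so n = 3.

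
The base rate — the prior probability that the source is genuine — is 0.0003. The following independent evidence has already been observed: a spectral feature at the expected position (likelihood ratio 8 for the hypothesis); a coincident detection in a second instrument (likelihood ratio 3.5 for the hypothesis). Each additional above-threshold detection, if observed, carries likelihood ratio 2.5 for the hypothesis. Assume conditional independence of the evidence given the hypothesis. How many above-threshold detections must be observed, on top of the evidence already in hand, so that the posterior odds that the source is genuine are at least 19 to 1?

Prior odds = 0.0003/0.9997 = 3/9997.
Combined Bayes factor of the evidence already in hand = 8 × 3.5 = 28.
Odds after that evidence = (3/9997) × 28 = 84/9997.
Target odds = 19.
Need 2.5ⁿ ≥ 19 ÷ (84/9997) = 189943/84.
2.5⁸ = 390625/256 falls short of 189943/84 but 2.5⁹ = 1953125/512 reaches it, so n = 9.

9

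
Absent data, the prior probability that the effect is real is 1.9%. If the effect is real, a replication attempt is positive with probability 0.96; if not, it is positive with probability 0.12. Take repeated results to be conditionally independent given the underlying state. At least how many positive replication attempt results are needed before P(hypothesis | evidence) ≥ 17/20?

Prior odds: 0.019 ÷ 0.981 = 19/981.
Likelihood ratio of a positive = 0.96/0.12 = 8.
Target odds: 0.85 ÷ 0.15 = 17/3.
Require 8ⁿ ≥ 17/3 ÷ (19/981) = 5559/19.
8² = 64 falls short of 5559/19 but 8³ = 512 reaches it, so n = 3.

3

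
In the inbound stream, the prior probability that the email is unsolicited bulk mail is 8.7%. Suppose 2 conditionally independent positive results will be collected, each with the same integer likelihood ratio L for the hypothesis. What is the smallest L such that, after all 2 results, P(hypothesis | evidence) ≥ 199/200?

Prior odds = 0.087/0.913 = 87/913.
Target odds = 0.995/0.005 = 199.
Need L² ≥ 199 ÷ (87/913) = 181687/87.
45² = 2025 < 181687/87 ≤ 2116 = 46², so L = 46.

46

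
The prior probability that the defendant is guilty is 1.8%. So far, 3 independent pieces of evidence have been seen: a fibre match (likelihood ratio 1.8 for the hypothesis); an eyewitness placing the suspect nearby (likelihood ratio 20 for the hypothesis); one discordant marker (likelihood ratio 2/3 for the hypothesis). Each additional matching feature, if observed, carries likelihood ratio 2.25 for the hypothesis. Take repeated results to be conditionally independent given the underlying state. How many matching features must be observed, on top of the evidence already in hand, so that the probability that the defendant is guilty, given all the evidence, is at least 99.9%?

Prior odds = 0.018/0.982 = 9/491.
Combined Bayes factor of the evidence already in hand = 1.8 × 20 × (2/3) = 24.
Odds after that evidence = (9/491) × 24 = 216/491.
Target odds = 0.999/0.001 = 999.
Need 2.25ⁿ ≥ 999 ÷ (216/491) = 2270.875.
2.25⁹ = 387420489/262144 falls short of 2270.875 but 2.25¹⁰ ≈3325.26 reaches it, so n = 10.

10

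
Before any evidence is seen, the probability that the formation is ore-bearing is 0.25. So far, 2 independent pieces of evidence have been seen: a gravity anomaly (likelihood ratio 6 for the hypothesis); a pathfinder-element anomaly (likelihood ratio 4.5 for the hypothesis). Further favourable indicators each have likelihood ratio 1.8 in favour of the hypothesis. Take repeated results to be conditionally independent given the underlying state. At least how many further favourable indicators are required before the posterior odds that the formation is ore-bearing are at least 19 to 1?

Prior odds = 0.25/0.75 = 1/3.
Combined Bayes factor of the evidence already in hand = 6 × 4.5 = 27.
Odds after that evidence = (1/3) × 27 = 9.
Target odds = 19.
Need 1.8ⁿ ≥ 19 ÷ 9 = 19/9.
1.8¹ = 1.8 falls short of 19/9 but 1.8² = 3.24 reaches it, so n = 2.

2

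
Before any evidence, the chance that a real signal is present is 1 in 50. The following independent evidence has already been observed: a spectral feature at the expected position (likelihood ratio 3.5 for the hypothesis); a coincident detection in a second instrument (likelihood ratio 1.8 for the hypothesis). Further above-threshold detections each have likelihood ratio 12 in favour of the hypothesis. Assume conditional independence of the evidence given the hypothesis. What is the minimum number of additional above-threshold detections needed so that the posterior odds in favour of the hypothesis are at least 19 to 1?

Prior odds = 0.02/0.98 = 1/49.
Combined Bayes factor of the evidence already in hand = 3.5 × 1.8 = 6.3.
Odds after that evidence = (1/49) × 6.3 = 9/70.
Target odds = 19.
Need 12ⁿ ≥ 19 ÷ (9/70) = 1330/9.
12² = 144 falls short of 1330/9 but 12³ = 1728 reaches it, so n = 3.

3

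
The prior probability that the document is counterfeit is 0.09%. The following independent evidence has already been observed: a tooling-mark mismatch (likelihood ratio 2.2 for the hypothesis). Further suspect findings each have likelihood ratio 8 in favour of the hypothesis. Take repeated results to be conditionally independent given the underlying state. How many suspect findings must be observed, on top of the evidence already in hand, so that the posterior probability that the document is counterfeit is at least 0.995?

Prior odds = 0.0009/0.9991 = 9/9991.
Bayes factor of the evidence already in hand = 2.2.
Odds after that evidence = (9/9991) × 2.2 = 99/49955.
Target odds = 0.995/0.005 = 199.
Need 8ⁿ ≥ 199 ÷ (99/49955) = 9941045/99.
8⁵ = 32768 falls short of 9941045/99 but 8⁶ = 262144 reaches it, so n = 6.

6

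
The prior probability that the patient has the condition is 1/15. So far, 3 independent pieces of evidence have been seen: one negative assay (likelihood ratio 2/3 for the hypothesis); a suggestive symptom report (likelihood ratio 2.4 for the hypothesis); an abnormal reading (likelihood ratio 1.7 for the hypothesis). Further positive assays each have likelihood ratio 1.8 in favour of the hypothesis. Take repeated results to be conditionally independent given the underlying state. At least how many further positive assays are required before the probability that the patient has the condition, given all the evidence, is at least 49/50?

10

Prior odds = (1/15)/(14/15) = 1/14.
Combined Bayes factor of the evidence already in hand = (2/3) × 2.4 × 1.7 = 2.72.
Odds after that evidence = (1/14) × 2.72 = 34/175.
Target odds = 0.98/0.02 = 49.
Need 1.8ⁿ ≥ 49 ÷ (34/175) = 8575/34.
1.8⁹ = 387420489/1953125 falls short of 8575/34 but 1.8¹⁰ ≈357.047 reaches it, so n = 10.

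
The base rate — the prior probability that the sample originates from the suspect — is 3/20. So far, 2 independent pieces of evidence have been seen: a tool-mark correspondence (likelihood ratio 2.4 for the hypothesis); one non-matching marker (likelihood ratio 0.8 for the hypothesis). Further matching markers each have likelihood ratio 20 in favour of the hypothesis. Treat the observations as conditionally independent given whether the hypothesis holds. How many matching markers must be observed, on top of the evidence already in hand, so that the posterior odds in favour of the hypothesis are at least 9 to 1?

Prior odds = 0.15/0.85 = 3/17.
Combined Bayes factor of the evidence already in hand = 2.4 × 0.8 = 1.92.
Odds after that evidence = (3/17) × 1.92 = 144/425.
Target odds = 9.
Need 20ⁿ ≥ 9 ÷ (144/425) = 26.5625.
20¹ = 20 falls short of 26.5625 but 20² = 400 reaches it, so n = 2.

2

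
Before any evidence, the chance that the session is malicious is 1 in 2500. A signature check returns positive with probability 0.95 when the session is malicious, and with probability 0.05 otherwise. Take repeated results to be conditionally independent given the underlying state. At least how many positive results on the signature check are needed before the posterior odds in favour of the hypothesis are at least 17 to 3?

Prior odds = 0.0004/0.9996 = 1/2499.
Likelihood ratio of a positive result = 0.95/0.05 = 19.
Target odds = 17/3.
Require 19ⁿ ≥ 17/3 ÷ (1/2499) = 14161.
19³ = 6859 falls short of 14161 but 19⁴ = 130321 reaches it, so n = 4.

4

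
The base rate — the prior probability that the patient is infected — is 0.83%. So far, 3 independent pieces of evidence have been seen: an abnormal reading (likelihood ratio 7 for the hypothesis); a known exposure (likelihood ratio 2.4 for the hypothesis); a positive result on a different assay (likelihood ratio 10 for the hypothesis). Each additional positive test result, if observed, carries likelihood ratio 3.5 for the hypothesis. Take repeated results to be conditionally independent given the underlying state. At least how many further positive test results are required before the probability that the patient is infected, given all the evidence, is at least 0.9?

2

Prior odds = 0.0083/0.9917 = 83/9917.
Combined Bayes factor of the evidence already in hand = 7 × 2.4 × 10 = 168.
Odds after that evidence = (83/9917) × 168 = 13944/9917.
Target odds = 0.9/0.1 = 9.
Need 3.5ⁿ ≥ 9 ÷ (13944/9917) = 29751/4648.
3.5¹ = 3.5 falls short of 29751/4648 but 3.5² = 12.25 reaches it, so n = 2.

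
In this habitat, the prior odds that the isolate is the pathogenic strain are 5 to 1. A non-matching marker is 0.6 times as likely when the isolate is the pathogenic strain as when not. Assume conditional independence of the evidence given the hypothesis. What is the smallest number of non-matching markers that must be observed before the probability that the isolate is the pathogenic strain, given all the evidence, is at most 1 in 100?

13

Prior odds = 5.
Likelihood ratio per non-matching marker = 0.6.
Target odds: 0.01 ÷ 0.99 = 1/99.
Require 0.6ⁿ ≤ 1/99 ÷ 5 = 1/495.
0.6¹² = 531441/244140625 is still above 1/495 but 0.6¹³ ≈0.00130607 is at or below it, so n = 13.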